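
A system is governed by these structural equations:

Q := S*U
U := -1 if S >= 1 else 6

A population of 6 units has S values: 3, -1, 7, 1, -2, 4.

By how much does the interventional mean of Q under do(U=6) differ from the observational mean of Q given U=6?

Every unit gets U=6 under the intervention. Q values become 18, -6, 42, 6, -12, 24; E[Q|do(U=6)] = 12.
Conditioning on U=6 selects the 2 unit(s) with S ∈ {-1, -2}. Their Q values: -6, -12. Mean = -9.
Difference = 12 − (-9) = 21.

21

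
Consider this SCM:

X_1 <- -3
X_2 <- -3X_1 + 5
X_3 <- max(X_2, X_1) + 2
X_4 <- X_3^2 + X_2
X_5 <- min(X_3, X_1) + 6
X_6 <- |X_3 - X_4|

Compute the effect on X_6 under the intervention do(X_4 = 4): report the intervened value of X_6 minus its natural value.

Under do(X_4=4), the mechanism X_4 <- X_3^2 + X_2 is discarded; X_4 is fixed at 4.
X_2 = -3X_1 + 5  [with X_1=-3]  = 14
X_3 = max(X_2, X_1) + 2  [with X_2=14, X_1=-3]  = 16
X_6 = |X_3 - X_4|  [with X_3=16, X_4=4]  = 12
Without intervention: X_2 = -3X_1 + 5  [with X_1=-3]  = 14; X_3 = max(X_2, X_1) + 2  [with X_2=14, X_1=-3]  = 16; X_4 = X_3^2 + X_2  [with X_3=16, X_2=14]  = 270; X_6 = |X_3 - X_4|  [with X_3=16, X_4=270]  = 254.
Change = 12 − 254 = -242.

-242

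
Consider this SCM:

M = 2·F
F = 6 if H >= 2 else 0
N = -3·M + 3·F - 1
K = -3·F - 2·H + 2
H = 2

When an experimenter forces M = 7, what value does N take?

Intervening sets M = 7 and removes its equation (M = 2·F).
F = 6 if H >= 2 else 0  [with H=2]  = 6
N = -3·M + 3·F - 1  [with M=7, F=6]  = -4

-4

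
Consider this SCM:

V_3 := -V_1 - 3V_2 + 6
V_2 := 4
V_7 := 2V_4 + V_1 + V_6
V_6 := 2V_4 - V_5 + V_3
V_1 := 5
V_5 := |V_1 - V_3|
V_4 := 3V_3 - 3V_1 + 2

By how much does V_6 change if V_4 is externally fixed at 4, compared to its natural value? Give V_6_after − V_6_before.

100

Under do(V_4=4), the mechanism V_4 := 3V_3 - 3V_1 + 2 is discarded; V_4 is fixed at 4.
V_3 = -V_1 - 3V_2 + 6  [with V_1=5, V_2=4]  = -11
V_5 = |V_1 - V_3|  [with V_1=5, V_3=-11]  = 16
V_6 = 2V_4 - V_5 + V_3  [with V_4=4, V_5=16, V_3=-11]  = -19
Without intervention: V_3 = -V_1 - 3V_2 + 6  [with V_1=5, V_2=4]  = -11; V_4 = 3V_3 - 3V_1 + 2  [with V_3=-11, V_1=5]  = -46; V_5 = |V_1 - V_3|  [with V_1=5, V_3=-11]  = 16; V_6 = 2V_4 - V_5 + V_3  [with V_4=-46, V_5=16, V_3=-11]  = -119.
Change = -19 − (-119) = 100.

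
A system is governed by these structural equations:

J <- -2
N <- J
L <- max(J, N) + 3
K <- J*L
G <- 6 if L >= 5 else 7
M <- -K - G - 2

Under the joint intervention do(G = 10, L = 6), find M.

The joint intervention fixes G = 10, L = 6, removing each variable's own equation.
K = J*L  [with J=-2, L=6]  = -12
M = -K - G - 2  [with K=-12, G=10]  = 0

0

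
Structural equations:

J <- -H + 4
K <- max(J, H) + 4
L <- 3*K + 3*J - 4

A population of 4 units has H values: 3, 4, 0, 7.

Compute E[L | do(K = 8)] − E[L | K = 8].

-4.5

Every unit gets K=8 under the intervention. L values become 23, 20, 32, 11; E[L|do(K=8)] = 21.5.
E[L|K=8] averages over only the 2 units with K=8 (H = 4, 0): L = 20, 32, mean 26.
Difference = 21.5 − 26 = -4.5.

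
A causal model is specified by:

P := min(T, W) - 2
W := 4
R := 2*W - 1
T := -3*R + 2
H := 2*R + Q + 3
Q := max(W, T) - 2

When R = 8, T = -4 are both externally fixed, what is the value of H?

Under do(R = 8, T = -4), each intervened variable's structural equation is replaced by its fixed value.
Q = max(W, T) - 2  [with W=4, T=-4]  = 2
H = 2*R + Q + 3  [with R=8, Q=2]  = 21

21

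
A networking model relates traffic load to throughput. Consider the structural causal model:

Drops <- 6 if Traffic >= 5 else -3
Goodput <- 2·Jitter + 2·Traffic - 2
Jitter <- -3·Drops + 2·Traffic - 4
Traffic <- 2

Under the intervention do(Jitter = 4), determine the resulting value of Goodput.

10

The intervention breaks the incoming arrows to Jitter: Jitter <- -3·Drops + 2·Traffic - 4 no longer applies, and Jitter = 4.
Goodput = 2·Jitter + 2·Traffic - 2  [with Jitter=4, Traffic=2]  = 10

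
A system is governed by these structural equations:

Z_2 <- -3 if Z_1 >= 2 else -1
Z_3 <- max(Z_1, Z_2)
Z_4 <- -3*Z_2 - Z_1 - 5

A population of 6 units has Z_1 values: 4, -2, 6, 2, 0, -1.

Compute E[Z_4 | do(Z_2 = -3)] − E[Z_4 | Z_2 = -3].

2.5

do(Z_2=-3) breaks Z_2's dependence on Z_1. With Z_2=-3 fixed, Z_4 across the units is 0, 6, -2, 2, 4, 5, mean 2.5.
Conditioning on Z_2=-3 selects the 3 unit(s) with Z_1 ∈ {4, 6, 2}. Their Z_4 values: 0, -2, 2. Mean = 0.
Difference = 2.5 − 0 = 2.5.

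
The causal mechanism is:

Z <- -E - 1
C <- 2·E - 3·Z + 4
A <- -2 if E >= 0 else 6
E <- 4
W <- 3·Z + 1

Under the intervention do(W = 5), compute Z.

-5

Under do(W=5), the mechanism W <- 3·Z + 1 is discarded; W is fixed at 5.
No directed path runs from W to Z, so Z keeps its natural value.
Z = -E - 1  [with E=4]  = -5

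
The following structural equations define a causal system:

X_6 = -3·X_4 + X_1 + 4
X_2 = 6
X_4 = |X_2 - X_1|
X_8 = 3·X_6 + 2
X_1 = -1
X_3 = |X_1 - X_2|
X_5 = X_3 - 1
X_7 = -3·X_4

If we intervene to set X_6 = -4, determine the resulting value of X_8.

-10

Intervening sets X_6 = -4 and removes its equation (X_6 = -3·X_4 + X_1 + 4).
X_8 = 3·X_6 + 2  [with X_6=-4]  = -10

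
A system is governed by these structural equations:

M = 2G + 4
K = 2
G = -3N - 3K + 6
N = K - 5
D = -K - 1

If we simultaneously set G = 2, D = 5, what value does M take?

Setting G = 2, D = 5 by intervention discards those variables' equations.
M = 2G + 4  [with G=2]  = 8

8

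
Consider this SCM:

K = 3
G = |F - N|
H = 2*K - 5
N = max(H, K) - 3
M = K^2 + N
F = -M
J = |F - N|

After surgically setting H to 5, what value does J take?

Under do(H=5), the mechanism H = 2*K - 5 is discarded; H is fixed at 5.
N = max(H, K) - 3  [with H=5, K=3]  = 2
M = K^2 + N  [with K=3, N=2]  = 11
F = -M  [with M=11]  = -11
J = |F - N|  [with F=-11, N=2]  = 13

13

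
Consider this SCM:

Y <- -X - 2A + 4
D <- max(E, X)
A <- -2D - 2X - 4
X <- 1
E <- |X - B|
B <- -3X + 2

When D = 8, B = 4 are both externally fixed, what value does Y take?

47

The joint intervention fixes D = 8, B = 4, removing each variable's own equation.
A = -2D - 2X - 4  [with D=8, X=1]  = -22
Y = -X - 2A + 4  [with X=1, A=-22]  = 47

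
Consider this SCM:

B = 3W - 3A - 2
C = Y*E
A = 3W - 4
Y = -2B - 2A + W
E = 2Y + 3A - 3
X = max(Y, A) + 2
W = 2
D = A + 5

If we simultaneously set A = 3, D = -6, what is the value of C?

108

Under do(A = 3, D = -6), each intervened variable's structural equation is replaced by its fixed value.
B = 3W - 3A - 2  [with W=2, A=3]  = -5
Y = -2B - 2A + W  [with B=-5, A=3, W=2]  = 6
E = 2Y + 3A - 3  [with Y=6, A=3]  = 18
C = Y*E  [with Y=6, E=18]  = 108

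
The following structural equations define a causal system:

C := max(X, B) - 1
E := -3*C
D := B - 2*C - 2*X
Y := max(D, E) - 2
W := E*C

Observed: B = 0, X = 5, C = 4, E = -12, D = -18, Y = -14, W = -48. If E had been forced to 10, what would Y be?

8

Under do(E=10), the mechanism E := -3*C is discarded; E is fixed at 10.
C = max(X, B) - 1  [with X=5, B=0]  = 4
D = B - 2*C - 2*X  [with B=0, C=4, X=5]  = -18
Y = max(D, E) - 2  [with D=-18, E=10]  = 8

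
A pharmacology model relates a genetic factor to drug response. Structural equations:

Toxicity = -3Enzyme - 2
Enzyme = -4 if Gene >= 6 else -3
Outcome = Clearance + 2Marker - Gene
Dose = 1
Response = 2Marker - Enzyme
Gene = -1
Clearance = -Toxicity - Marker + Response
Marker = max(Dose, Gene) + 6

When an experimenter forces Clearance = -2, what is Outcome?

13

do(Clearance=-2) replaces the equation Clearance = -Toxicity - Marker + Response with the constant Clearance = -2.
Marker = max(Dose, Gene) + 6  [with Dose=1, Gene=-1]  = 7
Outcome = Clearance + 2Marker - Gene  [with Clearance=-2, Marker=7, Gene=-1]  = 13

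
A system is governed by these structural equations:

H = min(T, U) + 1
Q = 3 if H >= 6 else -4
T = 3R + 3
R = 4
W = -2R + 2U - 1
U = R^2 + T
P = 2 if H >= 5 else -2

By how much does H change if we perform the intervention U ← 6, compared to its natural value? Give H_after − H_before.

-9

The intervention breaks the incoming arrows to U: U = R^2 + T no longer applies, and U = 6.
T = 3R + 3  [with R=4]  = 15
H = min(T, U) + 1  [with T=15, U=6]  = 7
Without intervention: T = 3R + 3  [with R=4]  = 15; U = R^2 + T  [with R=4, T=15]  = 31; H = min(T, U) + 1  [with T=15, U=31]  = 16.
Change = 7 − 16 = -9.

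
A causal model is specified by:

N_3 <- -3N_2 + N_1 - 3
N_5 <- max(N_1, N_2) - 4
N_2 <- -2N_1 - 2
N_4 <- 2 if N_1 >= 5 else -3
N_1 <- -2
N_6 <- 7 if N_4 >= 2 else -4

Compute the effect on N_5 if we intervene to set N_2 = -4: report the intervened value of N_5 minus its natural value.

do(N_2=-4) replaces the equation N_2 <- -2N_1 - 2 with the constant N_2 = -4.
N_5 = max(N_1, N_2) - 4  [with N_1=-2, N_2=-4]  = -6
Without intervention: N_2 = -2N_1 - 2  [with N_1=-2]  = 2; N_5 = max(N_1, N_2) - 4  [with N_1=-2, N_2=2]  = -2.
Change = -6 − (-2) = -4.

-4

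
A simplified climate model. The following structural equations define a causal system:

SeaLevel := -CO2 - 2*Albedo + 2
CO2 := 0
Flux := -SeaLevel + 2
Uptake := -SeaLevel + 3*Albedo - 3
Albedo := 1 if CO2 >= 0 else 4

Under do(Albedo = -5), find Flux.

-10

Under do(Albedo=-5), the mechanism Albedo := 1 if CO2 >= 0 else 4 is discarded; Albedo is fixed at -5.
SeaLevel = -CO2 - 2*Albedo + 2  [with CO2=0, Albedo=-5]  = 12
Flux = -SeaLevel + 2  [with SeaLevel=12]  = -10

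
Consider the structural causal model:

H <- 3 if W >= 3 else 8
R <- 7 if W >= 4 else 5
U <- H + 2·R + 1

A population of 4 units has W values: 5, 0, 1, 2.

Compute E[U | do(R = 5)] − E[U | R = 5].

Every unit gets R=5 under the intervention. U values become 14, 19, 19, 19; E[U|do(R=5)] = 17.75.
Observing R=5 restricts to units where R's equation naturally yields 5: W ∈ {0, 1, 2}. In that subpopulation U = 19, 19, 19, mean 19.
Difference = 17.75 − 19 = -1.25.

-1.25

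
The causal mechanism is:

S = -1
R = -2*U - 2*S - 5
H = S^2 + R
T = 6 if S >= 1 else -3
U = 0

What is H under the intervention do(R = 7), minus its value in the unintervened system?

10

do(R=7) replaces the equation R = -2*U - 2*S - 5 with the constant R = 7.
H = S^2 + R  [with S=-1, R=7]  = 8
Without intervention: R = -2*U - 2*S - 5  [with U=0, S=-1]  = -3; H = S^2 + R  [with S=-1, R=-3]  = -2.
Change = 8 − (-2) = 10.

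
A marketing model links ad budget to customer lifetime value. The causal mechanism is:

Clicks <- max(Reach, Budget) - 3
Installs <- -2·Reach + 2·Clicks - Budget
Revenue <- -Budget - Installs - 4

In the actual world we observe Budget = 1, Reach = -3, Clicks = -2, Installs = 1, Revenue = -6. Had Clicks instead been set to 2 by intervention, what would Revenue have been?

-14

do(Clicks=2) replaces the equation Clicks <- max(Reach, Budget) - 3 with the constant Clicks = 2.
Installs = -2·Reach + 2·Clicks - Budget  [with Reach=-3, Clicks=2, Budget=1]  = 9
Revenue = -Budget - Installs - 4  [with Budget=1, Installs=9]  = -14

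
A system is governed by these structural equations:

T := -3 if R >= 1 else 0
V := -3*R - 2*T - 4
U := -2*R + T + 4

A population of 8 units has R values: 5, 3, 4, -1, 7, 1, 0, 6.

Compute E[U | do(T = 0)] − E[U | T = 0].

do(T=0) breaks T's dependence on R. With T=0 fixed, U across the units is -6, -2, -4, 6, -10, 2, 4, -8, mean -2.25.
Observing T=0 restricts to units where T's equation naturally yields 0: R ∈ {-1, 0}. In that subpopulation U = 6, 4, mean 5.
Difference = -2.25 − 5 = -7.25.

-7.25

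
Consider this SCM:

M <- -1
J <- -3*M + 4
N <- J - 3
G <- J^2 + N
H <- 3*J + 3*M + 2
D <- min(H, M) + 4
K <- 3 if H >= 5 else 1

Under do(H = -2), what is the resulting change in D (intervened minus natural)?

The intervention breaks the incoming arrows to H: H <- 3*J + 3*M + 2 no longer applies, and H = -2.
D = min(H, M) + 4  [with H=-2, M=-1]  = 2
Without intervention: J = -3*M + 4  [with M=-1]  = 7; H = 3*J + 3*M + 2  [with J=7, M=-1]  = 20; D = min(H, M) + 4  [with H=20, M=-1]  = 3.
Change = 2 − 3 = -1.

-1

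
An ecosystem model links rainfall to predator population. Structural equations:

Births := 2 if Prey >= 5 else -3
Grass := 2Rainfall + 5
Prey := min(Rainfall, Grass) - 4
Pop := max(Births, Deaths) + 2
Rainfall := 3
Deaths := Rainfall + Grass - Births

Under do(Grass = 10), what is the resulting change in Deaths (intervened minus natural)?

do(Grass=10) replaces the equation Grass := 2Rainfall + 5 with the constant Grass = 10.
Prey = min(Rainfall, Grass) - 4  [with Rainfall=3, Grass=10]  = -1
Births = 2 if Prey >= 5 else -3  [with Prey=-1]  = -3
Deaths = Rainfall + Grass - Births  [with Rainfall=3, Grass=10, Births=-3]  = 16
Without intervention: Grass = 2Rainfall + 5  [with Rainfall=3]  = 11; Prey = min(Rainfall, Grass) - 4  [with Rainfall=3, Grass=11]  = -1; Births = 2 if Prey >= 5 else -3  [with Prey=-1]  = -3; Deaths = Rainfall + Grass - Births  [with Rainfall=3, Grass=11, Births=-3]  = 17.
Change = 16 − 17 = -1.

-1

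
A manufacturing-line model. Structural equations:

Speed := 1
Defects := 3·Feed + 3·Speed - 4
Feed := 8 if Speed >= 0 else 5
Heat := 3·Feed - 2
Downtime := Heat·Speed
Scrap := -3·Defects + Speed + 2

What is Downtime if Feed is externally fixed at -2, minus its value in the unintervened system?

-30

Under do(Feed=-2), the mechanism Feed := 8 if Speed >= 0 else 5 is discarded; Feed is fixed at -2.
Heat = 3·Feed - 2  [with Feed=-2]  = -8
Downtime = Heat·Speed  [with Heat=-8, Speed=1]  = -8
Without intervention: Feed = 8 if Speed >= 0 else 5  [with Speed=1]  = 8; Heat = 3·Feed - 2  [with Feed=8]  = 22; Downtime = Heat·Speed  [with Heat=22, Speed=1]  = 22.
Change = -8 − 22 = -30.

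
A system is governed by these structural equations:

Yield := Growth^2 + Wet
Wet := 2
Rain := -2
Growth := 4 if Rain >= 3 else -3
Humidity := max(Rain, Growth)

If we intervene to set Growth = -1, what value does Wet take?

2

Under do(Growth=-1), the mechanism Growth := 4 if Rain >= 3 else -3 is discarded; Growth is fixed at -1.
Since Wet is not a descendant of the intervened variable, it is unaffected.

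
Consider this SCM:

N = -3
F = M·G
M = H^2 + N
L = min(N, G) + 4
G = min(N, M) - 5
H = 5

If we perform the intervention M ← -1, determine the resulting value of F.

The intervention breaks the incoming arrows to M: M = H^2 + N no longer applies, and M = -1.
G = min(N, M) - 5  [with N=-3, M=-1]  = -8
F = M·G  [with M=-1, G=-8]  = 8

8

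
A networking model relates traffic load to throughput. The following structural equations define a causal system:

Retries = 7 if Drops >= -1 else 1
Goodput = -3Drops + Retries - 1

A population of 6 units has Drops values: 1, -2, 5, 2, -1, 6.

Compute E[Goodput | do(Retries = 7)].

The intervention sets Retries=7 in all 6 units regardless of Drops. Recomputing Goodput per unit gives 3, 12, -9, 0, 9, -12; average 0.5.

0.5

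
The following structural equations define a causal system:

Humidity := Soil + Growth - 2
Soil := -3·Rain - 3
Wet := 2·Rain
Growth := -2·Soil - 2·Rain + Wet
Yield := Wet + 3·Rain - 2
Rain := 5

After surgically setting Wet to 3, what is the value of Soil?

Under do(Wet=3), the mechanism Wet := 2·Rain is discarded; Wet is fixed at 3.
Since Soil is not a descendant of the intervened variable, it is unaffected.
Soil = -3·Rain - 3  [with Rain=5]  = -18

-18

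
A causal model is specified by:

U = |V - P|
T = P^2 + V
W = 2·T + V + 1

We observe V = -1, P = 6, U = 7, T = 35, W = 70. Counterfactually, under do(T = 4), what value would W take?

Intervening sets T = 4 and removes its equation (T = P^2 + V).
W = 2·T + V + 1  [with T=4, V=-1]  = 8

8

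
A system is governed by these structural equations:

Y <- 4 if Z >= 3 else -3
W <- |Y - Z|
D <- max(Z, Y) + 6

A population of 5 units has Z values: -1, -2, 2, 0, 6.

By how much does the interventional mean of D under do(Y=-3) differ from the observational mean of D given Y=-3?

1.25

do(Y=-3) breaks Y's dependence on Z. With Y=-3 fixed, D across the units is 5, 4, 8, 6, 12, mean 7.
E[D|Y=-3] averages over only the 4 units with Y=-3 (Z = -1, -2, 2, 0): D = 5, 4, 8, 6, mean 5.75.
Difference = 7 − 5.75 = 1.25.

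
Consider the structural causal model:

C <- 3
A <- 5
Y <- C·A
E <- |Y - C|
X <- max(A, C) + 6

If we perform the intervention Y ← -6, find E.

The intervention breaks the incoming arrows to Y: Y <- C·A no longer applies, and Y = -6.
E = |Y - C|  [with Y=-6, C=3]  = 9

9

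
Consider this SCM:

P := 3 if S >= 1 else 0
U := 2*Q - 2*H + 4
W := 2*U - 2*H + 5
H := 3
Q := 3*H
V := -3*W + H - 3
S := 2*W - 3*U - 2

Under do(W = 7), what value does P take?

The intervention breaks the incoming arrows to W: W := 2*U - 2*H + 5 no longer applies, and W = 7.
Q = 3*H  [with H=3]  = 9
U = 2*Q - 2*H + 4  [with Q=9, H=3]  = 16
S = 2*W - 3*U - 2  [with W=7, U=16]  = -36
P = 3 if S >= 1 else 0  [with S=-36]  = 0

0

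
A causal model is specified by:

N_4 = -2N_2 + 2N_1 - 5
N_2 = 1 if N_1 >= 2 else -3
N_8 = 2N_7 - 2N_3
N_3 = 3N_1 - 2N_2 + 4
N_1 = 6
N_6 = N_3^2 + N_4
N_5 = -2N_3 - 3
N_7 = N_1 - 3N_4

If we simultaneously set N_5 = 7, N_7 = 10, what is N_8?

Under do(N_5 = 7, N_7 = 10), each intervened variable's structural equation is replaced by its fixed value.
N_2 = 1 if N_1 >= 2 else -3  [with N_1=6]  = 1
N_3 = 3N_1 - 2N_2 + 4  [with N_1=6, N_2=1]  = 20
N_8 = 2N_7 - 2N_3  [with N_7=10, N_3=20]  = -20

-20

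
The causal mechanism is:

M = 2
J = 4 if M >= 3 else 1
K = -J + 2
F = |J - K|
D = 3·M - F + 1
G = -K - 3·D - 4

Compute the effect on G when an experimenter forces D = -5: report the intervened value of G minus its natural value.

36

The intervention breaks the incoming arrows to D: D = 3·M - F + 1 no longer applies, and D = -5.
J = 4 if M >= 3 else 1  [with M=2]  = 1
K = -J + 2  [with J=1]  = 1
G = -K - 3·D - 4  [with K=1, D=-5]  = 10
Without intervention: J = 4 if M >= 3 else 1  [with M=2]  = 1; K = -J + 2  [with J=1]  = 1; F = |J - K|  [with J=1, K=1]  = 0; D = 3·M - F + 1  [with M=2, F=0]  = 7; G = -K - 3·D - 4  [with K=1, D=7]  = -26.
Change = 10 − (-26) = 36.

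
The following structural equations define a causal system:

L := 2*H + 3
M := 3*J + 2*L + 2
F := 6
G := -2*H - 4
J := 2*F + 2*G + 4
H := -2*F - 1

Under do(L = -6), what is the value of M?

The intervention breaks the incoming arrows to L: L := 2*H + 3 no longer applies, and L = -6.
H = -2*F - 1  [with F=6]  = -13
G = -2*H - 4  [with H=-13]  = 22
J = 2*F + 2*G + 4  [with F=6, G=22]  = 60
M = 3*J + 2*L + 2  [with J=60, L=-6]  = 170

170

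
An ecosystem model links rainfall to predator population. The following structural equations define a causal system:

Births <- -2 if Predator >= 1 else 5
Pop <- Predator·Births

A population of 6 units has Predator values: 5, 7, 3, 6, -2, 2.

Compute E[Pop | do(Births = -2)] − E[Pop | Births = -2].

The intervention sets Births=-2 in all 6 units regardless of Predator. Recomputing Pop per unit gives -10, -14, -6, -12, 4, -4; average -7.
Observing Births=-2 restricts to units where Births's equation naturally yields -2: Predator ∈ {5, 7, 3, 6, 2}. In that subpopulation Pop = -10, -14, -6, -12, -4, mean -9.2.
Difference = -7 − (-9.2) = 2.2.

2.2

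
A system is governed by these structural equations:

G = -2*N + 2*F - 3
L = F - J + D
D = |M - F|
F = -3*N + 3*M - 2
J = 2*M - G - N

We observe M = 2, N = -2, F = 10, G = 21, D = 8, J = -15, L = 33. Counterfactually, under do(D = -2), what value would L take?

Under do(D=-2), the mechanism D = |M - F| is discarded; D is fixed at -2.
F = -3*N + 3*M - 2  [with N=-2, M=2]  = 10
G = -2*N + 2*F - 3  [with N=-2, F=10]  = 21
J = 2*M - G - N  [with M=2, G=21, N=-2]  = -15
L = F - J + D  [with F=10, J=-15, D=-2]  = 23

23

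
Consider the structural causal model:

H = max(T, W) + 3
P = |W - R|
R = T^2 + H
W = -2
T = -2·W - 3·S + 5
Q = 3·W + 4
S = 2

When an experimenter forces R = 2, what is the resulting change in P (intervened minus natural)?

Intervening sets R = 2 and removes its equation (R = T^2 + H).
P = |W - R|  [with W=-2, R=2]  = 4
Without intervention: T = -2·W - 3·S + 5  [with W=-2, S=2]  = 3; H = max(T, W) + 3  [with T=3, W=-2]  = 6; R = T^2 + H  [with T=3, H=6]  = 15; P = |W - R|  [with W=-2, R=15]  = 17.
Change = 4 − 17 = -13.

-13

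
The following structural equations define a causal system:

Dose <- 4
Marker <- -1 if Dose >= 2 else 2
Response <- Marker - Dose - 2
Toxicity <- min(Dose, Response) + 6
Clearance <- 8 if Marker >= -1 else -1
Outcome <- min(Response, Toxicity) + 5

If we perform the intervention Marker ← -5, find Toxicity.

-5

Under do(Marker=-5), the mechanism Marker <- -1 if Dose >= 2 else 2 is discarded; Marker is fixed at -5.
Response = Marker - Dose - 2  [with Marker=-5, Dose=4]  = -11
Toxicity = min(Dose, Response) + 6  [with Dose=4, Response=-11]  = -5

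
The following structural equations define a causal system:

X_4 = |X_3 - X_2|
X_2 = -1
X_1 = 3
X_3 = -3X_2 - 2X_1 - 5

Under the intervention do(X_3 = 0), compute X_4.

1

The intervention breaks the incoming arrows to X_3: X_3 = -3X_2 - 2X_1 - 5 no longer applies, and X_3 = 0.
X_4 = |X_3 - X_2|  [with X_3=0, X_2=-1]  = 1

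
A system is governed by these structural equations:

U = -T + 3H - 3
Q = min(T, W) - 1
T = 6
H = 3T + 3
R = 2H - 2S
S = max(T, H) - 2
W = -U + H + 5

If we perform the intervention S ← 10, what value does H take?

21

The intervention breaks the incoming arrows to S: S = max(T, H) - 2 no longer applies, and S = 10.
Since H is not a descendant of the intervened variable, it is unaffected.
H = 3T + 3  [with T=6]  = 21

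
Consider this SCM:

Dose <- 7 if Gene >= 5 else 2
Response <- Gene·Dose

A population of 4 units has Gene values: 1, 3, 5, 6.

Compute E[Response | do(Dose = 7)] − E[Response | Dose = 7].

Under do(Dose=7), Dose's equation is replaced by Dose=7 for every unit. Per-unit Response: 7, 21, 35, 42. Mean = 26.25.
E[Response|Dose=7] averages over only the 2 units with Dose=7 (Gene = 5, 6): Response = 35, 42, mean 38.5.
Difference = 26.25 − 38.5 = -12.25.

-12.25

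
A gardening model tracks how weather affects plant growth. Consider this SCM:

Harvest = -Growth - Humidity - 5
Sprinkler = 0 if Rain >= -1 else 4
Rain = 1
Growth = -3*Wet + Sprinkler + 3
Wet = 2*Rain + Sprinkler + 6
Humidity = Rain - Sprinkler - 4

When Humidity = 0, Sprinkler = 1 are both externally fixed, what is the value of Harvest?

18

The joint intervention fixes Humidity = 0, Sprinkler = 1, removing each variable's own equation.
Wet = 2*Rain + Sprinkler + 6  [with Rain=1, Sprinkler=1]  = 9
Growth = -3*Wet + Sprinkler + 3  [with Wet=9, Sprinkler=1]  = -23
Harvest = -Growth - Humidity - 5  [with Growth=-23, Humidity=0]  = 18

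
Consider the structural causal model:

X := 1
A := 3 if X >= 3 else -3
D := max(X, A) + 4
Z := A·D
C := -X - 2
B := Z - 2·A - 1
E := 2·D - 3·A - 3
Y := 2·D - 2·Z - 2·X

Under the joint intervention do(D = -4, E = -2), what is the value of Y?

-34

Setting D = -4, E = -2 by intervention discards those variables' equations.
A = 3 if X >= 3 else -3  [with X=1]  = -3
Z = A·D  [with A=-3, D=-4]  = 12
Y = 2·D - 2·Z - 2·X  [with D=-4, Z=12, X=1]  = -34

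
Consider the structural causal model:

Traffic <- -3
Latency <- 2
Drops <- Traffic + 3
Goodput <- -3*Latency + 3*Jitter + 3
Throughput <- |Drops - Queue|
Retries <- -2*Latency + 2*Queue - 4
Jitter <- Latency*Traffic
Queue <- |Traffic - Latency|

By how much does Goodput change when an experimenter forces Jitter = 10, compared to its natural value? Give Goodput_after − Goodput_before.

Intervening sets Jitter = 10 and removes its equation (Jitter <- Latency*Traffic).
Goodput = -3*Latency + 3*Jitter + 3  [with Latency=2, Jitter=10]  = 27
Without intervention: Jitter = Latency*Traffic  [with Latency=2, Traffic=-3]  = -6; Goodput = -3*Latency + 3*Jitter + 3  [with Latency=2, Jitter=-6]  = -21.
Change = 27 − (-21) = 48.

48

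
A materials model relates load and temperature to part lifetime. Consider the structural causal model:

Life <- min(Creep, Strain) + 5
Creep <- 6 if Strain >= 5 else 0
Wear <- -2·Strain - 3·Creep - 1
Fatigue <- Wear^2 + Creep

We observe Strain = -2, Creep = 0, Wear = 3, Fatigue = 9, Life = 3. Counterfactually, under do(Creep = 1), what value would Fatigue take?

Under do(Creep=1), the mechanism Creep <- 6 if Strain >= 5 else 0 is discarded; Creep is fixed at 1.
Wear = -2·Strain - 3·Creep - 1  [with Strain=-2, Creep=1]  = 0
Fatigue = Wear^2 + Creep  [with Wear=0, Creep=1]  = 1

1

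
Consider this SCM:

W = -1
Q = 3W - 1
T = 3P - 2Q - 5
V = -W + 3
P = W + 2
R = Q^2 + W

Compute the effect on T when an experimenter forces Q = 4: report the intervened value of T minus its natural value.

-16

Under do(Q=4), the mechanism Q = 3W - 1 is discarded; Q is fixed at 4.
P = W + 2  [with W=-1]  = 1
T = 3P - 2Q - 5  [with P=1, Q=4]  = -10
Without intervention: Q = 3W - 1  [with W=-1]  = -4; P = W + 2  [with W=-1]  = 1; T = 3P - 2Q - 5  [with P=1, Q=-4]  = 6.
Change = -10 − 6 = -16.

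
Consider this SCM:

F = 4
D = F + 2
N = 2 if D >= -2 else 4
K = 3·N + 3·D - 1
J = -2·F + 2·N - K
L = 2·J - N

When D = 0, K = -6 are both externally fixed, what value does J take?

2

Setting D = 0, K = -6 by intervention discards those variables' equations.
N = 2 if D >= -2 else 4  [with D=0]  = 2
J = -2·F + 2·N - K  [with F=4, N=2, K=-6]  = 2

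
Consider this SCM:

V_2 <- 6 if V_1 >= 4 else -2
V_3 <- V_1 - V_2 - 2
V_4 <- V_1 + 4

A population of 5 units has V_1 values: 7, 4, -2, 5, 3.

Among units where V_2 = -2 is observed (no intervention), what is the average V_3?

E[V_3|V_2=-2] averages over only the 2 units with V_2=-2 (V_1 = -2, 3): V_3 = -2, 3, mean 0.5.

0.5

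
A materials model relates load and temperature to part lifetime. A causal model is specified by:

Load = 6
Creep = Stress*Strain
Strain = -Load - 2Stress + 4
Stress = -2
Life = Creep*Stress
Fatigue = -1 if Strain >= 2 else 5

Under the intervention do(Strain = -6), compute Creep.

12

The intervention breaks the incoming arrows to Strain: Strain = -Load - 2Stress + 4 no longer applies, and Strain = -6.
Creep = Stress*Strain  [with Stress=-2, Strain=-6]  = 12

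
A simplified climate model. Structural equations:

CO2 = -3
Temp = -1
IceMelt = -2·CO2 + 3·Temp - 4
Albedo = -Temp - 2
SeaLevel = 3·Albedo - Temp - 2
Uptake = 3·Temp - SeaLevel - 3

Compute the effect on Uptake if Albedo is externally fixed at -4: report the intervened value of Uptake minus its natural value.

9

Under do(Albedo=-4), the mechanism Albedo = -Temp - 2 is discarded; Albedo is fixed at -4.
SeaLevel = 3·Albedo - Temp - 2  [with Albedo=-4, Temp=-1]  = -13
Uptake = 3·Temp - SeaLevel - 3  [with Temp=-1, SeaLevel=-13]  = 7
Without intervention: Albedo = -Temp - 2  [with Temp=-1]  = -1; SeaLevel = 3·Albedo - Temp - 2  [with Albedo=-1, Temp=-1]  = -4; Uptake = 3·Temp - SeaLevel - 3  [with Temp=-1, SeaLevel=-4]  = -2.
Change = 7 − (-2) = 9.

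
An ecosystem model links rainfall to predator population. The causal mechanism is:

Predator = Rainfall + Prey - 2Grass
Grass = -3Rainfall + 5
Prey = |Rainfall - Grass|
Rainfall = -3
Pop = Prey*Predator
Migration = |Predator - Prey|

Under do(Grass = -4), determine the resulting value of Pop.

6

Under do(Grass=-4), the mechanism Grass = -3Rainfall + 5 is discarded; Grass is fixed at -4.
Prey = |Rainfall - Grass|  [with Rainfall=-3, Grass=-4]  = 1
Predator = Rainfall + Prey - 2Grass  [with Rainfall=-3, Prey=1, Grass=-4]  = 6
Pop = Prey*Predator  [with Prey=1, Predator=6]  = 6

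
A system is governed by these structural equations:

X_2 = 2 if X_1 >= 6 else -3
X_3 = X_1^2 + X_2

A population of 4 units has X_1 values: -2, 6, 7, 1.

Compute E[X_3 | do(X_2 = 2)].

24.5

Under do(X_2=2), X_2's equation is replaced by X_2=2 for every unit. Per-unit X_3: 6, 38, 51, 3. Mean = 24.5.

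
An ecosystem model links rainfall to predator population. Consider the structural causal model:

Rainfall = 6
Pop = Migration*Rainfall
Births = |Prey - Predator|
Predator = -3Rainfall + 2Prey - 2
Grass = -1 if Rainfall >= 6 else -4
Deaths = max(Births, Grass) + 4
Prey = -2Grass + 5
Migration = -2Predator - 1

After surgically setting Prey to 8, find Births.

do(Prey=8) replaces the equation Prey = -2Grass + 5 with the constant Prey = 8.
Predator = -3Rainfall + 2Prey - 2  [with Rainfall=6, Prey=8]  = -4
Births = |Prey - Predator|  [with Prey=8, Predator=-4]  = 12

12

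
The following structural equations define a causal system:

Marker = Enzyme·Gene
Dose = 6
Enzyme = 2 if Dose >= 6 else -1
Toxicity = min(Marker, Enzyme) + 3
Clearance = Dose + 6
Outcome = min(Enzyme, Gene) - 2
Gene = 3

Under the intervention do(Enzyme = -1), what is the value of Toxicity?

0

do(Enzyme=-1) replaces the equation Enzyme = 2 if Dose >= 6 else -1 with the constant Enzyme = -1.
Marker = Enzyme·Gene  [with Enzyme=-1, Gene=3]  = -3
Toxicity = min(Marker, Enzyme) + 3  [with Marker=-3, Enzyme=-1]  = 0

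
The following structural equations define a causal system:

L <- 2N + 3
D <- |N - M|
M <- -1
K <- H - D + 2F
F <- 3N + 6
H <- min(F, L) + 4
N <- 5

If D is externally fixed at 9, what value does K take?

Intervening sets D = 9 and removes its equation (D <- |N - M|).
L = 2N + 3  [with N=5]  = 13
F = 3N + 6  [with N=5]  = 21
H = min(F, L) + 4  [with F=21, L=13]  = 17
K = H - D + 2F  [with H=17, D=9, F=21]  = 50

50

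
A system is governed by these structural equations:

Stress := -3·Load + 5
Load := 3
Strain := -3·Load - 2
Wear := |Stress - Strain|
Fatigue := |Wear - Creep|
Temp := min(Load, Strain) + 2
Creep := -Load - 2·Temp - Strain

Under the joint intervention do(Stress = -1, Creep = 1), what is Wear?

10

Setting Stress = -1, Creep = 1 by intervention discards those variables' equations.
Strain = -3·Load - 2  [with Load=3]  = -11
Wear = |Stress - Strain|  [with Stress=-1, Strain=-11]  = 10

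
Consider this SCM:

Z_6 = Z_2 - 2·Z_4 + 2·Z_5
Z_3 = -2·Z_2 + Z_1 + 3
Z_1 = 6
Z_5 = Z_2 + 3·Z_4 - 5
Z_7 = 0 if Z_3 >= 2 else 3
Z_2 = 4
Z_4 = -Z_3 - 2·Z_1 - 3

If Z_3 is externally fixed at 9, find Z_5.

-73

do(Z_3=9) replaces the equation Z_3 = -2·Z_2 + Z_1 + 3 with the constant Z_3 = 9.
Z_4 = -Z_3 - 2·Z_1 - 3  [with Z_3=9, Z_1=6]  = -24
Z_5 = Z_2 + 3·Z_4 - 5  [with Z_2=4, Z_4=-24]  = -73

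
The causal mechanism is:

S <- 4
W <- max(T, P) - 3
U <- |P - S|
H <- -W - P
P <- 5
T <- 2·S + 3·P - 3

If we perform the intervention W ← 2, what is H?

-7

Intervening sets W = 2 and removes its equation (W <- max(T, P) - 3).
H = -W - P  [with W=2, P=5]  = -7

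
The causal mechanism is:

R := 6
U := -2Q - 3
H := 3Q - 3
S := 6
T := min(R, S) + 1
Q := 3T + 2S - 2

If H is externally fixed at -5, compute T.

do(H=-5) replaces the equation H := 3Q - 3 with the constant H = -5.
T is not downstream of the intervention, so its value is determined by the original equations.
T = min(R, S) + 1  [with R=6, S=6]  = 7

7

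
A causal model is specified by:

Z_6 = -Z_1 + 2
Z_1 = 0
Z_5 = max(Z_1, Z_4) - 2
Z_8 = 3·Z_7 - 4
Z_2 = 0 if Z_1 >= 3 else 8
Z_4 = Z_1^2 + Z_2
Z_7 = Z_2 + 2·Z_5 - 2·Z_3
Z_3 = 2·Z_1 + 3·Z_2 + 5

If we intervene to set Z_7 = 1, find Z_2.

Under do(Z_7=1), the mechanism Z_7 = Z_2 + 2·Z_5 - 2·Z_3 is discarded; Z_7 is fixed at 1.
Z_2 is not downstream of the intervention, so its value is determined by the original equations.
Z_2 = 0 if Z_1 >= 3 else 8  [with Z_1=0]  = 8

8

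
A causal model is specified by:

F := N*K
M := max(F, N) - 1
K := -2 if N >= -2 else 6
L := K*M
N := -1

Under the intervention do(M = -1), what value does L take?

2

Intervening sets M = -1 and removes its equation (M := max(F, N) - 1).
K = -2 if N >= -2 else 6  [with N=-1]  = -2
L = K*M  [with K=-2, M=-1]  = 2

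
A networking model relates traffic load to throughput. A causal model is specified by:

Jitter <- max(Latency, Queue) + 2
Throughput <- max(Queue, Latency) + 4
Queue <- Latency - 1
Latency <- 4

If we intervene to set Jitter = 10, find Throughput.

The intervention breaks the incoming arrows to Jitter: Jitter <- max(Latency, Queue) + 2 no longer applies, and Jitter = 10.
Throughput is not downstream of the intervention, so its value is determined by the original equations.
Queue = Latency - 1  [with Latency=4]  = 3
Throughput = max(Queue, Latency) + 4  [with Queue=3, Latency=4]  = 8

8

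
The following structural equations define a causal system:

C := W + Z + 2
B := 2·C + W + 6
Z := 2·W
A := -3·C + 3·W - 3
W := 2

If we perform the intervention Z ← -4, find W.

2

Under do(Z=-4), the mechanism Z := 2·W is discarded; Z is fixed at -4.
W is not downstream of the intervention, so its value is determined by the original equations.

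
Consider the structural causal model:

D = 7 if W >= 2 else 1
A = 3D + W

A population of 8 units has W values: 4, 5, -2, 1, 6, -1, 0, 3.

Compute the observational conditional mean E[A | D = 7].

25.5

E[A|D=7] averages over only the 4 units with D=7 (W = 4, 5, 6, 3): A = 25, 26, 27, 24, mean 25.5.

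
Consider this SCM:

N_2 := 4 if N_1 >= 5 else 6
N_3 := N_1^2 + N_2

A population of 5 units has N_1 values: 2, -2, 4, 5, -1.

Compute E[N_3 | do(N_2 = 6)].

The intervention sets N_2=6 in all 5 units regardless of N_1. Recomputing N_3 per unit gives 10, 10, 22, 31, 7; average 16.

16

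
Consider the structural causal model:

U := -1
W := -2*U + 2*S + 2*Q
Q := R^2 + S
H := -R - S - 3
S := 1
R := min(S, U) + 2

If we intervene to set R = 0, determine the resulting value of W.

6

The intervention breaks the incoming arrows to R: R := min(S, U) + 2 no longer applies, and R = 0.
Q = R^2 + S  [with R=0, S=1]  = 1
W = -2*U + 2*S + 2*Q  [with U=-1, S=1, Q=1]  = 6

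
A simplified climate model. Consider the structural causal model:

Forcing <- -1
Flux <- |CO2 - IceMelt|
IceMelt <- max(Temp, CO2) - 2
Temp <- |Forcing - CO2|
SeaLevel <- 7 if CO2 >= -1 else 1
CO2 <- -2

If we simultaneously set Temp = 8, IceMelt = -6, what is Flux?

4

Setting Temp = 8, IceMelt = -6 by intervention discards those variables' equations.
Flux = |CO2 - IceMelt|  [with CO2=-2, IceMelt=-6]  = 4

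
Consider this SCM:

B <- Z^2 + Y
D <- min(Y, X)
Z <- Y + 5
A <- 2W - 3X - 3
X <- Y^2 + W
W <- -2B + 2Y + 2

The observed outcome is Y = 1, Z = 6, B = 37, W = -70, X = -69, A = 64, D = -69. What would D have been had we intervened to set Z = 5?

Under do(Z=5), the mechanism Z <- Y + 5 is discarded; Z is fixed at 5.
B = Z^2 + Y  [with Z=5, Y=1]  = 26
W = -2B + 2Y + 2  [with B=26, Y=1]  = -48
X = Y^2 + W  [with Y=1, W=-48]  = -47
D = min(Y, X)  [with Y=1, X=-47]  = -47

-47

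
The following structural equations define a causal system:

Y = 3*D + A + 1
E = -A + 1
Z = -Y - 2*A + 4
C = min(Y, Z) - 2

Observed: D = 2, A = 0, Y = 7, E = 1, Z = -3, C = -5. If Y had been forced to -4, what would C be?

-6

The intervention breaks the incoming arrows to Y: Y = 3*D + A + 1 no longer applies, and Y = -4.
Z = -Y - 2*A + 4  [with Y=-4, A=0]  = 8
C = min(Y, Z) - 2  [with Y=-4, Z=8]  = -6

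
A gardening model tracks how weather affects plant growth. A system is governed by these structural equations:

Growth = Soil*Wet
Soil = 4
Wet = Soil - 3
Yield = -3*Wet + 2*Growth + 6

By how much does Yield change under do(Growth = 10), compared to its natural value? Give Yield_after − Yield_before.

12

The intervention breaks the incoming arrows to Growth: Growth = Soil*Wet no longer applies, and Growth = 10.
Wet = Soil - 3  [with Soil=4]  = 1
Yield = -3*Wet + 2*Growth + 6  [with Wet=1, Growth=10]  = 23
Without intervention: Wet = Soil - 3  [with Soil=4]  = 1; Growth = Soil*Wet  [with Soil=4, Wet=1]  = 4; Yield = -3*Wet + 2*Growth + 6  [with Wet=1, Growth=4]  = 11.
Change = 23 − 11 = 12.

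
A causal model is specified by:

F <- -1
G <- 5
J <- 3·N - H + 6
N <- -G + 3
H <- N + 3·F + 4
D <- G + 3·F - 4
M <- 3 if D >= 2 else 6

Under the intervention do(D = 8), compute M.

The intervention breaks the incoming arrows to D: D <- G + 3·F - 4 no longer applies, and D = 8.
M = 3 if D >= 2 else 6  [with D=8]  = 3

3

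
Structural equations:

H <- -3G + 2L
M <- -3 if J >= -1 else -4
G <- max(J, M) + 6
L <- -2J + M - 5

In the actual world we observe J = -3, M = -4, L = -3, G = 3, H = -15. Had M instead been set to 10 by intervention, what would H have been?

do(M=10) replaces the equation M <- -3 if J >= -1 else -4 with the constant M = 10.
L = -2J + M - 5  [with J=-3, M=10]  = 11
G = max(J, M) + 6  [with J=-3, M=10]  = 16
H = -3G + 2L  [with G=16, L=11]  = -26

-26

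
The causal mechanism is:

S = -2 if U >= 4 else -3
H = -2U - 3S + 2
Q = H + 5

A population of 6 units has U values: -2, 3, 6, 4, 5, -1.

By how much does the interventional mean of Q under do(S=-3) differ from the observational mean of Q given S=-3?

do(S=-3) breaks S's dependence on U. With S=-3 fixed, Q across the units is 20, 10, 4, 8, 6, 18, mean 11.
Conditioning on S=-3 selects the 3 unit(s) with U ∈ {-2, 3, -1}. Their Q values: 20, 10, 18. Mean = 16.
Difference = 11 − 16 = -5.

-5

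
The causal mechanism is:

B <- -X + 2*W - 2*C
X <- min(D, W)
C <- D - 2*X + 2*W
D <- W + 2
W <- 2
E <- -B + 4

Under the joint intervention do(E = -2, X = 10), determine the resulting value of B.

18

Under do(E = -2, X = 10), each intervened variable's structural equation is replaced by its fixed value.
D = W + 2  [with W=2]  = 4
C = D - 2*X + 2*W  [with D=4, X=10, W=2]  = -12
B = -X + 2*W - 2*C  [with X=10, W=2, C=-12]  = 18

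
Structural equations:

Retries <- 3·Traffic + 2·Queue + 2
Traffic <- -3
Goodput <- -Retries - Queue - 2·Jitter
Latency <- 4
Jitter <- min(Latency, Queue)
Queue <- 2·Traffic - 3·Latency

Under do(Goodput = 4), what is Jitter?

-18

do(Goodput=4) replaces the equation Goodput <- -Retries - Queue - 2·Jitter with the constant Goodput = 4.
Since Jitter is not a descendant of the intervened variable, it is unaffected.
Queue = 2·Traffic - 3·Latency  [with Traffic=-3, Latency=4]  = -18
Jitter = min(Latency, Queue)  [with Latency=4, Queue=-18]  = -18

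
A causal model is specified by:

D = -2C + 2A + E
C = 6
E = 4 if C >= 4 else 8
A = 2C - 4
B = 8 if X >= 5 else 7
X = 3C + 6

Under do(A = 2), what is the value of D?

Under do(A=2), the mechanism A = 2C - 4 is discarded; A is fixed at 2.
E = 4 if C >= 4 else 8  [with C=6]  = 4
D = -2C + 2A + E  [with C=6, A=2, E=4]  = -4

-4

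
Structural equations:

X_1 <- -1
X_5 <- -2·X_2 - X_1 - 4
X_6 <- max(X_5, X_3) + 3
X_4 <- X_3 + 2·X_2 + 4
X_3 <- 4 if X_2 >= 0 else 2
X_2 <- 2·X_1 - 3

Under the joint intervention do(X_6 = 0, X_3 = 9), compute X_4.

3

Under do(X_6 = 0, X_3 = 9), each intervened variable's structural equation is replaced by its fixed value.
X_2 = 2·X_1 - 3  [with X_1=-1]  = -5
X_4 = X_3 + 2·X_2 + 4  [with X_3=9, X_2=-5]  = 3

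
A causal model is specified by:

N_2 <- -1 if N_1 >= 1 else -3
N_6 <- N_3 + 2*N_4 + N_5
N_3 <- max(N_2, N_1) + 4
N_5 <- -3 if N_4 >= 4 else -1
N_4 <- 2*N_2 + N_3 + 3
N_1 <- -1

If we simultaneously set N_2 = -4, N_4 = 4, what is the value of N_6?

8

The joint intervention fixes N_2 = -4, N_4 = 4, removing each variable's own equation.
N_3 = max(N_2, N_1) + 4  [with N_2=-4, N_1=-1]  = 3
N_5 = -3 if N_4 >= 4 else -1  [with N_4=4]  = -3
N_6 = N_3 + 2*N_4 + N_5  [with N_3=3, N_4=4, N_5=-3]  = 8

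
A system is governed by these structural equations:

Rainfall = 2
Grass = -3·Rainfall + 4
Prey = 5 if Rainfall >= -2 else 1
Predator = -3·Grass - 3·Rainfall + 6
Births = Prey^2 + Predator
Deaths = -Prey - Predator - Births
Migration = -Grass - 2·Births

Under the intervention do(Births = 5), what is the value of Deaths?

-16

The intervention breaks the incoming arrows to Births: Births = Prey^2 + Predator no longer applies, and Births = 5.
Grass = -3·Rainfall + 4  [with Rainfall=2]  = -2
Prey = 5 if Rainfall >= -2 else 1  [with Rainfall=2]  = 5
Predator = -3·Grass - 3·Rainfall + 6  [with Grass=-2, Rainfall=2]  = 6
Deaths = -Prey - Predator - Births  [with Prey=5, Predator=6, Births=5]  = -16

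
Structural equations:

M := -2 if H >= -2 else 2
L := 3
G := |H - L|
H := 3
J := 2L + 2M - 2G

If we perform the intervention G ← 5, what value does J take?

-8

do(G=5) replaces the equation G := |H - L| with the constant G = 5.
M = -2 if H >= -2 else 2  [with H=3]  = -2
J = 2L + 2M - 2G  [with L=3, M=-2, G=5]  = -8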